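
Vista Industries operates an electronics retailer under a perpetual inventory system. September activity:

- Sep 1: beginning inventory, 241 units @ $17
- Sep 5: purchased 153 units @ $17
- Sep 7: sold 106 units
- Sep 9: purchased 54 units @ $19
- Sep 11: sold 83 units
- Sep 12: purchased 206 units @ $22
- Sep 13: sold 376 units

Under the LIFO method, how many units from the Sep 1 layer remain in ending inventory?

89

Sep 7, 106 sold [LIFO — newest first]: 106 @ $17 = $1,802
Sep 11, 83 sold [LIFO — newest first]: 54 @ $19 + 29 @ $17 = $1,519
Sep 13, 376 sold [LIFO — newest first]: 206 @ $22 + 18 @ $17 + 152 @ $17 = $7,422
Total COGS = $1,802 + $1,519 + $7,422 = $10,743
Ending inventory: 89 @ $17 = $1,513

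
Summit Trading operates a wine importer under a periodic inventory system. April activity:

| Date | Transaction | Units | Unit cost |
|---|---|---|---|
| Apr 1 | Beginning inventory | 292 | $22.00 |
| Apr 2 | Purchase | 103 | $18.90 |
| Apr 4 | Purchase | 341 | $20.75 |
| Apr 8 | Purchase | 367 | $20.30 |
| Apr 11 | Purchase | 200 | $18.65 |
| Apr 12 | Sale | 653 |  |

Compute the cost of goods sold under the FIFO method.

COGS = $13,724.20

Apr 12, 653 sold [FIFO — oldest first]: 292 @ $22.00 + 103 @ $18.90 + 258 @ $20.75 = $13,724.20
Ending inventory: 83 @ $20.75 + 367 @ $20.30 + 200 @ $18.65 = $12,902.35
Check: goods available $26,626.55 = COGS $13,724.20 + ending $12,902.35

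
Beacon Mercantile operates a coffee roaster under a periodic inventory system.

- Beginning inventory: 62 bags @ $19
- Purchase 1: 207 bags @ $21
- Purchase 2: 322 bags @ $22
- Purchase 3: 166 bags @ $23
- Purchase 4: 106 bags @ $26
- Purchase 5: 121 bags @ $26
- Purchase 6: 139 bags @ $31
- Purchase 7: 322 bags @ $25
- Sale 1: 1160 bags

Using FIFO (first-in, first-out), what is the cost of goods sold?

Sale 1 (1160) [FIFO — oldest first]: 62 @ $19 + 207 @ $21 + 322 @ $22 + 166 @ $23 + 106 @ $26 + 121 @ $26 + 139 @ $31 + 37 @ $25 = $27,563
Ending inventory: 285 @ $25 = $7,125

COGS = $27,563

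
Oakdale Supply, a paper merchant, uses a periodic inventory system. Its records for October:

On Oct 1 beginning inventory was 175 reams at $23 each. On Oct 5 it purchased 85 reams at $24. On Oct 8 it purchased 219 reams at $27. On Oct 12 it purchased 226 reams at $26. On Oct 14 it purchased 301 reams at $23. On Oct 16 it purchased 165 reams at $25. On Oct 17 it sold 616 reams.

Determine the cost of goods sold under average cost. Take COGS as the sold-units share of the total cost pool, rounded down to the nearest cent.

Oct 17, sell 616: 616/1171 × $28,902.00 → $15,203.78
Ending inventory (cost pool remaining) = $13,698.22
Check: goods available $28,902.00 = COGS $15,203.78 + ending $13,698.22

COGS = $15,203.78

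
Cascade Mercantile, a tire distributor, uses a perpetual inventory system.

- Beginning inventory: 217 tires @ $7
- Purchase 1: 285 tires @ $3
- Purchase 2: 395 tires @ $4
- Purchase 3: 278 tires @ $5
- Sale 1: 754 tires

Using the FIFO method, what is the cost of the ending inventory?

Ending inventory = $1,962

Sale 1 (754) [FIFO — oldest first]: 217 @ $7 + 285 @ $3 + 252 @ $4 = $3,382
Ending inventory: 143 @ $4 + 278 @ $5 = $1,962
Check: goods available $5,344 = COGS $3,382 + ending $1,962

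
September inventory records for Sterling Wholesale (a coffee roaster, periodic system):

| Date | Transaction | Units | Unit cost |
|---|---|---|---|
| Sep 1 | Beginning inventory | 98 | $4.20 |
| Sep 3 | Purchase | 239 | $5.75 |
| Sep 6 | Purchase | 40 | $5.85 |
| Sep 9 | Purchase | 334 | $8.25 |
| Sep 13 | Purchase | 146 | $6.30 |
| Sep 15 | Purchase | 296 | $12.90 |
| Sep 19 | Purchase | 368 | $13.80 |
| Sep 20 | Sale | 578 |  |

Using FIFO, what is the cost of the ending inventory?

Ending inventory = $10,913.85

Sep 20, 578 sold [FIFO — oldest first]: 98 @ $4.20 + 239 @ $5.75 + 40 @ $5.85 + 201 @ $8.25 = $3,678.10
Ending inventory: 133 @ $8.25 + 146 @ $6.30 + 296 @ $12.90 + 368 @ $13.80 = $10,913.85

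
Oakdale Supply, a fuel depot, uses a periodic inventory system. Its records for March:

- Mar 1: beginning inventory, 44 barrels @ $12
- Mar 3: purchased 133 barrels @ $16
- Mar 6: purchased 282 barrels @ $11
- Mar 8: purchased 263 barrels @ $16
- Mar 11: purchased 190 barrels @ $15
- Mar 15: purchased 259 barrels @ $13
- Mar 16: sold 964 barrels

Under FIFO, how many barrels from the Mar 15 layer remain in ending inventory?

Mar 16, 964 sold [FIFO — oldest first]: 44 @ $12 + 133 @ $16 + 282 @ $11 + 263 @ $16 + 190 @ $15 + 52 @ $13 = $13,492
Ending inventory: 207 @ $13 = $2,691
Check: goods available $16,183 = COGS $13,492 + ending $2,691

207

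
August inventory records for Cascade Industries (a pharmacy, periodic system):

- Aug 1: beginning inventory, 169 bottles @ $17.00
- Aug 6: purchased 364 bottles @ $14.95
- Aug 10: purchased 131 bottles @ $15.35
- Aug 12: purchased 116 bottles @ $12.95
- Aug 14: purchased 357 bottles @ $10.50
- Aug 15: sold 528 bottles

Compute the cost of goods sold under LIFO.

Aug 15, 528 sold [LIFO — newest first]: 357 @ $10.50 + 116 @ $12.95 + 55 @ $15.35 = $6,094.95
Ending inventory: 169 @ $17.00 + 364 @ $14.95 + 76 @ $15.35 = $9,481.40
Check: goods available $15,576.35 = COGS $6,094.95 + ending $9,481.40

COGS = $6,094.95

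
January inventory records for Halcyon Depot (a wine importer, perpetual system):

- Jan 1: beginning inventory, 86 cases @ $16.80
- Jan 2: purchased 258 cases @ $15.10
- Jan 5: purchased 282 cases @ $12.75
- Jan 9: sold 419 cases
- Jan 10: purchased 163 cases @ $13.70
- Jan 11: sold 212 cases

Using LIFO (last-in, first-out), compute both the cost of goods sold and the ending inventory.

COGS = $8,637.20; ending inventory = $2,532.00

Jan 9, 419 sold [LIFO — newest first]: 282 @ $12.75 + 137 @ $15.10 = $5,664.20
Jan 11, 212 sold [LIFO — newest first]: 163 @ $13.70 + 49 @ $15.10 = $2,973.00
Total COGS = $5,664.20 + $2,973.00 = $8,637.20
Ending inventory: 86 @ $16.80 + 72 @ $15.10 = $2,532.00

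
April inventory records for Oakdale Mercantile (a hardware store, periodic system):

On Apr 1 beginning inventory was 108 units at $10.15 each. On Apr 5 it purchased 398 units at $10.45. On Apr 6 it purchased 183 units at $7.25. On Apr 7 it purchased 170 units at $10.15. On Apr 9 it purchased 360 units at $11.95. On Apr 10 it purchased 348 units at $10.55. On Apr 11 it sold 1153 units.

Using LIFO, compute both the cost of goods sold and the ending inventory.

COGS = $11,987.05; ending inventory = $4,293.90

Apr 11, 1153 sold [LIFO — newest first]: 348 @ $10.55 + 360 @ $11.95 + 170 @ $10.15 + 183 @ $7.25 + 92 @ $10.45 = $11,987.05
Ending inventory: 108 @ $10.15 + 306 @ $10.45 = $4,293.90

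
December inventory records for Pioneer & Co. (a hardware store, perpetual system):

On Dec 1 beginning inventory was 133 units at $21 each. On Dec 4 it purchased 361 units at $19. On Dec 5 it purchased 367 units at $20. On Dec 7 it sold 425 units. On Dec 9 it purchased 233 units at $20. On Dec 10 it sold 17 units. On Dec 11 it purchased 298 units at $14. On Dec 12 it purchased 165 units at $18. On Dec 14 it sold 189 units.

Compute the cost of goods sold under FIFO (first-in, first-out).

Dec 7, 425 sold [FIFO — oldest first]: 133 @ $21 + 292 @ $19 = $8,341
Dec 10, 17 sold [FIFO — oldest first]: 17 @ $19 = $323
Dec 14, 189 sold [FIFO — oldest first]: 52 @ $19 + 137 @ $20 = $3,728
Total COGS = $8,341 + $323 + $3,728 = $12,392
Ending inventory: 230 @ $20 + 233 @ $20 + 298 @ $14 + 165 @ $18 = $16,402
Check: goods available $28,794 = COGS $12,392 + ending $16,402

COGS = $12,392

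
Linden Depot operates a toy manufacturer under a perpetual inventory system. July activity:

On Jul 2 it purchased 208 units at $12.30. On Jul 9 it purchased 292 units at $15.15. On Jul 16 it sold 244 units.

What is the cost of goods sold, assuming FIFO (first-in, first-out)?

COGS = $3,103.80

Jul 16, 244 sold [FIFO — oldest first]: 208 @ $12.30 + 36 @ $15.15 = $3,103.80
Ending inventory: 256 @ $15.15 = $3,878.40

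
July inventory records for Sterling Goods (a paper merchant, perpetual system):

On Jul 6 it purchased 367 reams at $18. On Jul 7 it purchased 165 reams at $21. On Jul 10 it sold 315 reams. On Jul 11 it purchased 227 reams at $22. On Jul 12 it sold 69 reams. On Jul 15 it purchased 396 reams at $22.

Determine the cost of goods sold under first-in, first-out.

Jul 10, 315 sold [FIFO — oldest first]: 315 @ $18 = $5,670
Jul 12, 69 sold [FIFO — oldest first]: 52 @ $18 + 17 @ $21 = $1,293
Total COGS = $5,670 + $1,293 = $6,963
Ending inventory: 148 @ $21 + 227 @ $22 + 396 @ $22 = $16,814

COGS = $6,963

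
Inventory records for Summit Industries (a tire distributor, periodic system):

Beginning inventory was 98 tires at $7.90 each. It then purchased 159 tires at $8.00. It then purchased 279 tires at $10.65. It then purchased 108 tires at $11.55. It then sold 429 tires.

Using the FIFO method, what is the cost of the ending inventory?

Ending inventory = $2,386.95

Sale 1 (429) [FIFO — oldest first]: 98 @ $7.90 + 159 @ $8.00 + 172 @ $10.65 = $3,878.00
Ending inventory: 107 @ $10.65 + 108 @ $11.55 = $2,386.95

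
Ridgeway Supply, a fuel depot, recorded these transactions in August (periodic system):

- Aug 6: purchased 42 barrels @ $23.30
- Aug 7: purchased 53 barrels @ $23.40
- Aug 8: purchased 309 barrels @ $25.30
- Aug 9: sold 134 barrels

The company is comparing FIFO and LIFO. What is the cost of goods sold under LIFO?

COGS = $3,390.20

FIFO COGS: 42 @ $23.30 + 53 @ $23.40 + 39 @ $25.30 = $3,205.50
LIFO COGS: 134 @ $25.30 = $3,390.20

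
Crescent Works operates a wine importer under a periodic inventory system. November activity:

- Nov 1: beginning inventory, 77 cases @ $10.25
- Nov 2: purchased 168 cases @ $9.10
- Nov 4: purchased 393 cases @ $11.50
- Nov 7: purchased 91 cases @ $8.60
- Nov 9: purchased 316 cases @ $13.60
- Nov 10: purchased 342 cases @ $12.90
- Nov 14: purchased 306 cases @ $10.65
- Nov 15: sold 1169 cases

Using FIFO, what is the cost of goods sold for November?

Nov 15, 1169 sold [FIFO — oldest first]: 77 @ $10.25 + 168 @ $9.10 + 393 @ $11.50 + 91 @ $8.60 + 316 @ $13.60 + 124 @ $12.90 = $13,517.35
Ending inventory: 218 @ $12.90 + 306 @ $10.65 = $6,071.10
Check: goods available $19,588.45 = COGS $13,517.35 + ending $6,071.10

COGS = $13,517.35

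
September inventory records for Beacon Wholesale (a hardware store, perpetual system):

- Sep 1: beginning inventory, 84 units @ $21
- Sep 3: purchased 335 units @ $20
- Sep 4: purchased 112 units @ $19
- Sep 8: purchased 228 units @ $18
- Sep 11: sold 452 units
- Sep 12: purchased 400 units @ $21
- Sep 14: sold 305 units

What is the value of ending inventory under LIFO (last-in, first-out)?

Ending inventory = $8,219

Sep 11, 452 sold [LIFO — newest first]: 228 @ $18 + 112 @ $19 + 112 @ $20 = $8,472
Sep 14, 305 sold [LIFO — newest first]: 305 @ $21 = $6,405
Total COGS = $8,472 + $6,405 = $14,877
Ending inventory: 84 @ $21 + 223 @ $20 + 95 @ $21 = $8,219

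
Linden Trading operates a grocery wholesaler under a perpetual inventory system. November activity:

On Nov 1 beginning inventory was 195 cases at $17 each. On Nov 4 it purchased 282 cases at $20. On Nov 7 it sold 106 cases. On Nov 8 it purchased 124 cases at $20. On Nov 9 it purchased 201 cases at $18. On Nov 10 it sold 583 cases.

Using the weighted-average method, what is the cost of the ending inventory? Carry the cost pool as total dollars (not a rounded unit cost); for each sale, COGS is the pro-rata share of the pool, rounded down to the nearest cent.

After Nov 1: 195 on hand, pool $3,315.00 (≈ $17.0000 each)
After Nov 4: 477 on hand, pool $8,955.00 (≈ $18.7736 each)
Nov 7, sell 106: 106/477 × $8,955.00 → $1,990.00
After Nov 8: 495 on hand, pool $9,445.00 (≈ $19.0808 each)
After Nov 9: 696 on hand, pool $13,063.00 (≈ $18.7687 each)
Nov 10, sell 583: 583/696 × $13,063.00 → $10,942.13
Total COGS = $1,990.00 + $10,942.13 = $12,932.13
Ending inventory (cost pool remaining) = $2,120.87

Ending inventory = $2,120.87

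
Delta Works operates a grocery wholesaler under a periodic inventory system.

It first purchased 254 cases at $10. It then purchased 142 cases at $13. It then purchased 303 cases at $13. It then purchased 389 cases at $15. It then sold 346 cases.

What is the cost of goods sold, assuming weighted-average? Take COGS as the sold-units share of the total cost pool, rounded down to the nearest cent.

Sale 1, sell 346: 346/1088 × $14,160.00 → $4,503.08
Ending inventory (cost pool remaining) = $9,656.92
Check: goods available $14,160.00 = COGS $4,503.08 + ending $9,656.92

COGS = $4,503.08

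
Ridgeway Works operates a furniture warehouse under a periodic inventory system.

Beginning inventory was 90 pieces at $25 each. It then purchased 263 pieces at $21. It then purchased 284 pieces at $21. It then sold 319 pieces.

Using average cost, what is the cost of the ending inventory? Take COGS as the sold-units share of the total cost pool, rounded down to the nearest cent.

Ending inventory = $6,857.72

Sale 1, sell 319: 319/637 × $13,737.00 → $6,879.28
Ending inventory (cost pool remaining) = $6,857.72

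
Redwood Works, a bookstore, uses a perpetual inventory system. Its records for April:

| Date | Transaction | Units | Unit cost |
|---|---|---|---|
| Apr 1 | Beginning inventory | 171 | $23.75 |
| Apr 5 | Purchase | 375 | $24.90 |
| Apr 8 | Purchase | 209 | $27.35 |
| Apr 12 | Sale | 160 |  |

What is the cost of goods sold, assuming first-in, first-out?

Apr 12, 160 sold [FIFO — oldest first]: 160 @ $23.75 = $3,800.00
Ending inventory: 11 @ $23.75 + 375 @ $24.90 + 209 @ $27.35 = $15,314.90

COGS = $3,800.00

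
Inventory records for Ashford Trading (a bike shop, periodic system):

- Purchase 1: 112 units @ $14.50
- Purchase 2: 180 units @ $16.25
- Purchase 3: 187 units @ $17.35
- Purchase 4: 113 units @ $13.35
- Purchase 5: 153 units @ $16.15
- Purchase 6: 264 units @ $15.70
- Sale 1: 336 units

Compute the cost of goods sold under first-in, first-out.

Sale 1 (336) [FIFO — oldest first]: 112 @ $14.50 + 180 @ $16.25 + 44 @ $17.35 = $5,312.40
Ending inventory: 143 @ $17.35 + 113 @ $13.35 + 153 @ $16.15 + 264 @ $15.70 = $10,605.35
Check: goods available $15,917.75 = COGS $5,312.40 + ending $10,605.35

COGS = $5,312.40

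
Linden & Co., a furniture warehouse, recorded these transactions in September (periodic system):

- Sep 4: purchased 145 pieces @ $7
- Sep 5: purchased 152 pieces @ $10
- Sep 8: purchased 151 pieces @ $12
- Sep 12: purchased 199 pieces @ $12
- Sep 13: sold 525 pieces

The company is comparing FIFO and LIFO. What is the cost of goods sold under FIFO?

COGS = $5,271

FIFO COGS: 145 @ $7 + 152 @ $10 + 151 @ $12 + 77 @ $12 = $5,271
LIFO COGS: 199 @ $12 + 151 @ $12 + 152 @ $10 + 23 @ $7 = $5,881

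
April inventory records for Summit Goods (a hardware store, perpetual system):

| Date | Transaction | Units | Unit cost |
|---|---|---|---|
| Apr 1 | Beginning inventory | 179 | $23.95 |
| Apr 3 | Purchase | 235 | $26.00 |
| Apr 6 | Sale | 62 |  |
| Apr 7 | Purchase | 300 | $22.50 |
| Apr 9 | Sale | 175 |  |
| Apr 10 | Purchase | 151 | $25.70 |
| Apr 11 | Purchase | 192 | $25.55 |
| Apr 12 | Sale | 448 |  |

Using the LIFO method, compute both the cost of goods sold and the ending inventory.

COGS = $16,698.30; ending inventory = $9,235.05

Apr 6, 62 sold [LIFO — newest first]: 62 @ $26.00 = $1,612.00
Apr 9, 175 sold [LIFO — newest first]: 175 @ $22.50 = $3,937.50
Apr 12, 448 sold [LIFO — newest first]: 192 @ $25.55 + 151 @ $25.70 + 105 @ $22.50 = $11,148.80
Total COGS = $1,612.00 + $3,937.50 + $11,148.80 = $16,698.30
Ending inventory: 179 @ $23.95 + 173 @ $26.00 + 20 @ $22.50 = $9,235.05
Check: goods available $25,933.35 = COGS $16,698.30 + ending $9,235.05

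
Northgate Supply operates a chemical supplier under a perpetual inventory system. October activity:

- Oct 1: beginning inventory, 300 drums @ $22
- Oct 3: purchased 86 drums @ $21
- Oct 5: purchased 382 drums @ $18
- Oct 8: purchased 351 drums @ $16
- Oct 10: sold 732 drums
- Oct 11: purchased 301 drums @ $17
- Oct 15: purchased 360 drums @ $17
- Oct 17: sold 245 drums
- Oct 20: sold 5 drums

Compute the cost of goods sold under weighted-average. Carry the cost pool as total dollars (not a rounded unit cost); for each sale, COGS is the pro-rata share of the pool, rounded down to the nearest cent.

After Oct 1: 300 on hand, pool $6,600.00 (≈ $22.0000 each)
After Oct 3: 386 on hand, pool $8,406.00 (≈ $21.7772 each)
After Oct 5: 768 on hand, pool $15,282.00 (≈ $19.8984 each)
After Oct 8: 1119 on hand, pool $20,898.00 (≈ $18.6756 each)
Oct 10, sell 732: 732/1119 × $20,898.00 → $13,670.54
After Oct 11: 688 on hand, pool $12,344.46 (≈ $17.9425 each)
After Oct 15: 1048 on hand, pool $18,464.46 (≈ $17.6188 each)
Oct 17, sell 245: 245/1048 × $18,464.46 → $4,316.59
Oct 20, sell 5: 5/803 × $14,147.87 → $88.09
Total COGS = $13,670.54 + $4,316.59 + $88.09 = $18,075.22
Ending inventory (cost pool remaining) = $14,059.78

COGS = $18,075.22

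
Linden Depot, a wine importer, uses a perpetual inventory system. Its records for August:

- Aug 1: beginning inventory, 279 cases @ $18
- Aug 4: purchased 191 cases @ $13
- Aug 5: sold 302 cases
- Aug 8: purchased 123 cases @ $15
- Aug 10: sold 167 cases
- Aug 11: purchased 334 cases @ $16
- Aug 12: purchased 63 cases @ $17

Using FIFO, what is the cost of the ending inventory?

Ending inventory = $8,273

Aug 5, 302 sold [FIFO — oldest first]: 279 @ $18 + 23 @ $13 = $5,321
Aug 10, 167 sold [FIFO — oldest first]: 167 @ $13 = $2,171
Total COGS = $5,321 + $2,171 = $7,492
Ending inventory: 1 @ $13 + 123 @ $15 + 334 @ $16 + 63 @ $17 = $8,273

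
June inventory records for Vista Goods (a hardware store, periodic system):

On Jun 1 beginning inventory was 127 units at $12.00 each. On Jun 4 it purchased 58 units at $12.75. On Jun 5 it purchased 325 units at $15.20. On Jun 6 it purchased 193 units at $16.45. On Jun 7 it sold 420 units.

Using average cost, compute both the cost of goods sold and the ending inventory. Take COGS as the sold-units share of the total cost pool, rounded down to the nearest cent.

Jun 7, sell 420: 420/703 × $10,378.35 → $6,200.43
Ending inventory (cost pool remaining) = $4,177.92
Check: goods available $10,378.35 = COGS $6,200.43 + ending $4,177.92

COGS = $6,200.43; ending inventory = $4,177.92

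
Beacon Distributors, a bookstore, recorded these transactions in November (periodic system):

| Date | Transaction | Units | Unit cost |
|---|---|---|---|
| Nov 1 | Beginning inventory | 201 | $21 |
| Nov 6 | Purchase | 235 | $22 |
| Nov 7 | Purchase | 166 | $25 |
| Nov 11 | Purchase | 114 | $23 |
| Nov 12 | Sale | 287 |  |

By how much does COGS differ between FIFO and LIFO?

$813

FIFO COGS: 201 @ $21 + 86 @ $22 = $6,113
LIFO COGS: 114 @ $23 + 166 @ $25 + 7 @ $22 = $6,926
Difference = |$6,113 − $6,926| = $813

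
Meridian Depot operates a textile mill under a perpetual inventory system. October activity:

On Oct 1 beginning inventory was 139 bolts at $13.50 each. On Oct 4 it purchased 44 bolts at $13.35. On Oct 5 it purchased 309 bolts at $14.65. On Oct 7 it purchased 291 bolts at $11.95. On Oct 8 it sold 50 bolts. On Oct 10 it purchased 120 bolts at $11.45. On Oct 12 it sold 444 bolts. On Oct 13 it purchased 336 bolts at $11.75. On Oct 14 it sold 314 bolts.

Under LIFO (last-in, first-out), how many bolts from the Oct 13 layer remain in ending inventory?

22

Oct 8, 50 sold [LIFO — newest first]: 50 @ $11.95 = $597.50
Oct 12, 444 sold [LIFO — newest first]: 120 @ $11.45 + 241 @ $11.95 + 83 @ $14.65 = $5,469.90
Oct 14, 314 sold [LIFO — newest first]: 314 @ $11.75 = $3,689.50
Total COGS = $597.50 + $5,469.90 + $3,689.50 = $9,756.90
Ending inventory: 139 @ $13.50 + 44 @ $13.35 + 226 @ $14.65 + 22 @ $11.75 = $6,033.30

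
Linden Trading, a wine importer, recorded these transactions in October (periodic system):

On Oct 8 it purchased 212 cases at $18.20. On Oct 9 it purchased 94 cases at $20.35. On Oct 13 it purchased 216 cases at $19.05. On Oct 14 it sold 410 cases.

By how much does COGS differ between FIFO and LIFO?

$95.20

FIFO COGS: 212 @ $18.20 + 94 @ $20.35 + 104 @ $19.05 = $7,752.50
LIFO COGS: 216 @ $19.05 + 94 @ $20.35 + 100 @ $18.20 = $7,847.70
Difference = |$7,752.50 − $7,847.70| = $95.20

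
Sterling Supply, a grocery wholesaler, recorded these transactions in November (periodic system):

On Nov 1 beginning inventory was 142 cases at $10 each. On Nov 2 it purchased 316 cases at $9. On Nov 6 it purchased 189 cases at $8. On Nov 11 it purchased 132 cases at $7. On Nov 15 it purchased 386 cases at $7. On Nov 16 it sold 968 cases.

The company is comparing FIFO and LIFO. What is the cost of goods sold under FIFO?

COGS = $8,023

FIFO COGS: 142 @ $10 + 316 @ $9 + 189 @ $8 + 132 @ $7 + 189 @ $7 = $8,023
LIFO COGS: 386 @ $7 + 132 @ $7 + 189 @ $8 + 261 @ $9 = $7,487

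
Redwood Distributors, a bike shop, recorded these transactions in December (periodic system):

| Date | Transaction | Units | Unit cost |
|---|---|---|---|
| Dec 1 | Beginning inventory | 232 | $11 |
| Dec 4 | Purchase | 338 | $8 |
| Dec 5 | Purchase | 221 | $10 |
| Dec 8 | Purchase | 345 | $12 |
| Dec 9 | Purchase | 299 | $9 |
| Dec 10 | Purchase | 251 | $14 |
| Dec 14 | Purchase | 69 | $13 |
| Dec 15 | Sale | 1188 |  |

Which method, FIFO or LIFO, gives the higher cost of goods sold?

LIFO

FIFO COGS: 232 @ $11 + 338 @ $8 + 221 @ $10 + 345 @ $12 + 52 @ $9 = $12,074
LIFO COGS: 69 @ $13 + 251 @ $14 + 299 @ $9 + 345 @ $12 + 221 @ $10 + 3 @ $8 = $13,476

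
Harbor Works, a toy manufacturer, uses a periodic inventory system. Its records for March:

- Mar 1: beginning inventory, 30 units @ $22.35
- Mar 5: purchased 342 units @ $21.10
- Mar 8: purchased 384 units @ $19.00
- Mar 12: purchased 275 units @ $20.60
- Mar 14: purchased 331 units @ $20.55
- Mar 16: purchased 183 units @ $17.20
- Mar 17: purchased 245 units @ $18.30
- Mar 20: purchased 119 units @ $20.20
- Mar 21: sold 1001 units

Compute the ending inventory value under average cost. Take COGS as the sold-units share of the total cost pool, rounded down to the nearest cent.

Ending inventory = $17,924.40

Mar 21, sell 1001: 1001/1909 × $37,684.65 → $19,760.25
Ending inventory (cost pool remaining) = $17,924.40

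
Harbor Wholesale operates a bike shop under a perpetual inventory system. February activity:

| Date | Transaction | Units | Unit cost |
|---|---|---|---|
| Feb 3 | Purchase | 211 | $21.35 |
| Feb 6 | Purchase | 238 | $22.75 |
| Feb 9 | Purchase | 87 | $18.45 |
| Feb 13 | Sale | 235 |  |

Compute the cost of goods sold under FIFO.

COGS = $5,050.85

Feb 13, 235 sold [FIFO — oldest first]: 211 @ $21.35 + 24 @ $22.75 = $5,050.85
Ending inventory: 214 @ $22.75 + 87 @ $18.45 = $6,473.65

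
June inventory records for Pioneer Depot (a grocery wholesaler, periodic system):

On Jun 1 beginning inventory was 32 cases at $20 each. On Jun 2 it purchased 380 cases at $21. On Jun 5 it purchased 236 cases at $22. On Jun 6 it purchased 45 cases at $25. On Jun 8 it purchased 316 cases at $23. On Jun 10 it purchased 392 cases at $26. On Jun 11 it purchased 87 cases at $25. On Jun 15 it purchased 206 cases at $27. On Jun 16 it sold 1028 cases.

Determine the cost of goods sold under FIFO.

COGS = $22,699

Jun 16, 1028 sold [FIFO — oldest first]: 32 @ $20 + 380 @ $21 + 236 @ $22 + 45 @ $25 + 316 @ $23 + 19 @ $26 = $22,699
Ending inventory: 373 @ $26 + 87 @ $25 + 206 @ $27 = $17,435
Check: goods available $40,134 = COGS $22,699 + ending $17,435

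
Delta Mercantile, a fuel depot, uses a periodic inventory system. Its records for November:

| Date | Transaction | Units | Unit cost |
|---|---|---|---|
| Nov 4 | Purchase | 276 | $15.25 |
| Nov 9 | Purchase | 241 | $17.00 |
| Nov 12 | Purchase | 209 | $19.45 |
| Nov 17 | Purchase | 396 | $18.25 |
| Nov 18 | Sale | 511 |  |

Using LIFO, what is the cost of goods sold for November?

Nov 18, 511 sold [LIFO — newest first]: 396 @ $18.25 + 115 @ $19.45 = $9,463.75
Ending inventory: 276 @ $15.25 + 241 @ $17.00 + 94 @ $19.45 = $10,134.30

COGS = $9,463.75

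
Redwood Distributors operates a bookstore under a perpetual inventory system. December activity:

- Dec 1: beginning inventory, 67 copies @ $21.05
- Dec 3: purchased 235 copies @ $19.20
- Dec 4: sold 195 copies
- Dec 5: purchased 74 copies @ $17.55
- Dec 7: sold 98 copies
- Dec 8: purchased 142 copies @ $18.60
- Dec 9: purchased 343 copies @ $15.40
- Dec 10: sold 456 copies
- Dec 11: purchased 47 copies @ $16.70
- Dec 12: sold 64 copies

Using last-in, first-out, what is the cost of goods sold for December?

Dec 4, 195 sold [LIFO — newest first]: 195 @ $19.20 = $3,744.00
Dec 7, 98 sold [LIFO — newest first]: 74 @ $17.55 + 24 @ $19.20 = $1,759.50
Dec 10, 456 sold [LIFO — newest first]: 343 @ $15.40 + 113 @ $18.60 = $7,384.00
Dec 12, 64 sold [LIFO — newest first]: 47 @ $16.70 + 17 @ $18.60 = $1,101.10
Total COGS = $3,744.00 + $1,759.50 + $7,384.00 + $1,101.10 = $13,988.60
Ending inventory: 67 @ $21.05 + 16 @ $19.20 + 12 @ $18.60 = $1,940.75
Check: goods available $15,929.35 = COGS $13,988.60 + ending $1,940.75

COGS = $13,988.60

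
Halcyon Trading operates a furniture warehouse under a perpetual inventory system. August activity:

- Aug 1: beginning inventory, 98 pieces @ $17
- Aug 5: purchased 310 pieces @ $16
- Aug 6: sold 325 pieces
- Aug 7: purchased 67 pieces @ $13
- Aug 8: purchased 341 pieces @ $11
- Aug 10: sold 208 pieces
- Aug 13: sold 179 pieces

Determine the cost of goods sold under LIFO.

Aug 6, 325 sold [LIFO — newest first]: 310 @ $16 + 15 @ $17 = $5,215
Aug 10, 208 sold [LIFO — newest first]: 208 @ $11 = $2,288
Aug 13, 179 sold [LIFO — newest first]: 133 @ $11 + 46 @ $13 = $2,061
Total COGS = $5,215 + $2,288 + $2,061 = $9,564
Ending inventory: 83 @ $17 + 21 @ $13 = $1,684
Check: goods available $11,248 = COGS $9,564 + ending $1,684

COGS = $9,564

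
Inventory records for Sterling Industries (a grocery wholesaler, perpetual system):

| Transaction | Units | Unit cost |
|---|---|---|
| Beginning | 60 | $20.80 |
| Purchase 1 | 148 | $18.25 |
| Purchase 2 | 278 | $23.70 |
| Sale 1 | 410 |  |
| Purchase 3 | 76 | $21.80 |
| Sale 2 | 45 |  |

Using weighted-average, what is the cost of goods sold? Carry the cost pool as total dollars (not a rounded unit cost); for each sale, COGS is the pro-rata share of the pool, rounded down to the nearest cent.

After Beginning: 60 on hand, pool $1,248.00 (≈ $20.8000 each)
After Purchase 1: 208 on hand, pool $3,949.00 (≈ $18.9856 each)
After Purchase 2: 486 on hand, pool $10,537.60 (≈ $21.6823 each)
Sale 1, sell 410: 410/486 × $10,537.60 → $8,889.74
After Purchase 3: 152 on hand, pool $3,304.66 (≈ $21.7412 each)
Sale 2, sell 45: 45/152 × $3,304.66 → $978.35
Total COGS = $8,889.74 + $978.35 = $9,868.09
Ending inventory (cost pool remaining) = $2,326.31

COGS = $9,868.09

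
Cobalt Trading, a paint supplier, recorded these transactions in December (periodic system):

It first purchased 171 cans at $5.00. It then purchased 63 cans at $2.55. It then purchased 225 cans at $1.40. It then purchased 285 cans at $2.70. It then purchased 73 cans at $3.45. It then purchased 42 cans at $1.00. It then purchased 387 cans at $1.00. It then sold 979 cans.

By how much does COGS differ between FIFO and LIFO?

$794.85

FIFO COGS: 171 @ $5.00 + 63 @ $2.55 + 225 @ $1.40 + 285 @ $2.70 + 73 @ $3.45 + 42 @ $1.00 + 120 @ $1.00 = $2,514.00
LIFO COGS: 387 @ $1.00 + 42 @ $1.00 + 73 @ $3.45 + 285 @ $2.70 + 192 @ $1.40 = $1,719.15
Difference = |$2,514.00 − $1,719.15| = $794.85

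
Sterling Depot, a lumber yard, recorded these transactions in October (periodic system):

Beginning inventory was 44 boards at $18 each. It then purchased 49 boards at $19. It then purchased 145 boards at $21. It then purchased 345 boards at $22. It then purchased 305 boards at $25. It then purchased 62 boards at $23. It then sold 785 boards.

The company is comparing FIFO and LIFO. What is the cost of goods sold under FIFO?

FIFO COGS: 44 @ $18 + 49 @ $19 + 145 @ $21 + 345 @ $22 + 202 @ $25 = $17,408
LIFO COGS: 62 @ $23 + 305 @ $25 + 345 @ $22 + 73 @ $21 = $18,174

COGS = $17,408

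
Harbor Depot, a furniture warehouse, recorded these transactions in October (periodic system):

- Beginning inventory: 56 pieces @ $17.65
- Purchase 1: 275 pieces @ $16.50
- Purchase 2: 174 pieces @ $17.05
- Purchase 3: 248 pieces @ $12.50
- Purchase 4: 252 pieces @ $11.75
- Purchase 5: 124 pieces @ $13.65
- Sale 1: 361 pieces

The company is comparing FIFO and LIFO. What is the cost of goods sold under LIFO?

COGS = $4,477.35

FIFO COGS: 56 @ $17.65 + 275 @ $16.50 + 30 @ $17.05 = $6,037.40
LIFO COGS: 124 @ $13.65 + 237 @ $11.75 = $4,477.35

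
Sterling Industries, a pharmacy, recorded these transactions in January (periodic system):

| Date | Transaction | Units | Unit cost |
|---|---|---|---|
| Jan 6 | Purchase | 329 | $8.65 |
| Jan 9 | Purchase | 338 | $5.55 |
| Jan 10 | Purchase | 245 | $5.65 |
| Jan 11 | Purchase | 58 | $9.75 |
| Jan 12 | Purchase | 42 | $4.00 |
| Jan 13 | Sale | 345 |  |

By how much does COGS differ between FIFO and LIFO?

FIFO COGS: 329 @ $8.65 + 16 @ $5.55 = $2,934.65
LIFO COGS: 42 @ $4.00 + 58 @ $9.75 + 245 @ $5.65 = $2,117.75
Difference = |$2,934.65 − $2,117.75| = $816.90

$816.90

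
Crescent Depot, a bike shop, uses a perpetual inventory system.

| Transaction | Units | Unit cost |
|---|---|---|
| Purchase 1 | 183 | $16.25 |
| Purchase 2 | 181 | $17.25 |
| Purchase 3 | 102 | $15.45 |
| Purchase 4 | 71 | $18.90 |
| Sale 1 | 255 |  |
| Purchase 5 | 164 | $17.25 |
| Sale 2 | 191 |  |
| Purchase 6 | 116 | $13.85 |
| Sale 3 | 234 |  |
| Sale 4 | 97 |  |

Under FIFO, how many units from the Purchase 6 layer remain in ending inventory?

40

Sale 1 (255) [FIFO — oldest first]: 183 @ $16.25 + 72 @ $17.25 = $4,215.75
Sale 2 (191) [FIFO — oldest first]: 109 @ $17.25 + 82 @ $15.45 = $3,147.15
Sale 3 (234) [FIFO — oldest first]: 20 @ $15.45 + 71 @ $18.90 + 143 @ $17.25 = $4,117.65
Sale 4 (97) [FIFO — oldest first]: 21 @ $17.25 + 76 @ $13.85 = $1,414.85
Total COGS = $4,215.75 + $3,147.15 + $4,117.65 + $1,414.85 = $12,895.40
Ending inventory: 40 @ $13.85 = $554.00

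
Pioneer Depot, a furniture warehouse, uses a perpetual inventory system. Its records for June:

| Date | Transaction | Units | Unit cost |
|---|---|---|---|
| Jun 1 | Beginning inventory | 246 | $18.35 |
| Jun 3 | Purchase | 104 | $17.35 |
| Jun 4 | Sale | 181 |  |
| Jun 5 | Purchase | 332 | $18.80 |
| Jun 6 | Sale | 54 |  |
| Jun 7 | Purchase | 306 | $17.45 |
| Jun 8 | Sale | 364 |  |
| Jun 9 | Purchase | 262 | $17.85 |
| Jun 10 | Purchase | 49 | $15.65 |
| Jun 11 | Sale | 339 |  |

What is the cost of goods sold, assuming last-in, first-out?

COGS = $16,632.60

Jun 4, 181 sold [LIFO — newest first]: 104 @ $17.35 + 77 @ $18.35 = $3,217.35
Jun 6, 54 sold [LIFO — newest first]: 54 @ $18.80 = $1,015.20
Jun 8, 364 sold [LIFO — newest first]: 306 @ $17.45 + 58 @ $18.80 = $6,430.10
Jun 11, 339 sold [LIFO — newest first]: 49 @ $15.65 + 262 @ $17.85 + 28 @ $18.80 = $5,969.95
Total COGS = $3,217.35 + $1,015.20 + $6,430.10 + $5,969.95 = $16,632.60
Ending inventory: 169 @ $18.35 + 192 @ $18.80 = $6,710.75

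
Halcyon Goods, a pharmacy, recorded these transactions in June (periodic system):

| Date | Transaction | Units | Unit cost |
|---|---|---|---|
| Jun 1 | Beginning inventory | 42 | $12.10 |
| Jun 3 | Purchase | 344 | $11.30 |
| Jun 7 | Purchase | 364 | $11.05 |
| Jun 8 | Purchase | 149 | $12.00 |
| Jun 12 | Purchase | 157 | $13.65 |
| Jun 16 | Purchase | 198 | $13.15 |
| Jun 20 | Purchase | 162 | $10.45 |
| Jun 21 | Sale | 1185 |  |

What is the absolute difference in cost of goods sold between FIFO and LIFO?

FIFO COGS: 42 @ $12.10 + 344 @ $11.30 + 364 @ $11.05 + 149 @ $12.00 + 157 @ $13.65 + 129 @ $13.15 = $14,045.00
LIFO COGS: 162 @ $10.45 + 198 @ $13.15 + 157 @ $13.65 + 149 @ $12.00 + 364 @ $11.05 + 155 @ $11.30 = $14,001.35
Difference = |$14,045.00 − $14,001.35| = $43.65

$43.65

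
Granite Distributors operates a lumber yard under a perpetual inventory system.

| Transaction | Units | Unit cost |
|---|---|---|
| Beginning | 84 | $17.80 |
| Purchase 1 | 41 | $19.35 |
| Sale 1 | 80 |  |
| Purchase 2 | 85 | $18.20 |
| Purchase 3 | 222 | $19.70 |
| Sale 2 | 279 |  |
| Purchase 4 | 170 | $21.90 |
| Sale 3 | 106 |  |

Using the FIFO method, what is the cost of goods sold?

Sale 1 (80) [FIFO — oldest first]: 80 @ $17.80 = $1,424.00
Sale 2 (279) [FIFO — oldest first]: 4 @ $17.80 + 41 @ $19.35 + 85 @ $18.20 + 149 @ $19.70 = $5,346.85
Sale 3 (106) [FIFO — oldest first]: 73 @ $19.70 + 33 @ $21.90 = $2,160.80
Total COGS = $1,424.00 + $5,346.85 + $2,160.80 = $8,931.65
Ending inventory: 137 @ $21.90 = $3,000.30
Check: goods available $11,931.95 = COGS $8,931.65 + ending $3,000.30

COGS = $8,931.65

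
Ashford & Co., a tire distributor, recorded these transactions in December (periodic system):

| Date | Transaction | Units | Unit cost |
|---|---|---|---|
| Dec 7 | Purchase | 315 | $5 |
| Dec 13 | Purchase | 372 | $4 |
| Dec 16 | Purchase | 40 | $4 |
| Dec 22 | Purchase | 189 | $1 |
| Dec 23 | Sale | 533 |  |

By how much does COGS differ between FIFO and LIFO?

$882

FIFO COGS: 315 @ $5 + 218 @ $4 = $2,447
LIFO COGS: 189 @ $1 + 40 @ $4 + 304 @ $4 = $1,565
Difference = |$2,447 − $1,565| = $882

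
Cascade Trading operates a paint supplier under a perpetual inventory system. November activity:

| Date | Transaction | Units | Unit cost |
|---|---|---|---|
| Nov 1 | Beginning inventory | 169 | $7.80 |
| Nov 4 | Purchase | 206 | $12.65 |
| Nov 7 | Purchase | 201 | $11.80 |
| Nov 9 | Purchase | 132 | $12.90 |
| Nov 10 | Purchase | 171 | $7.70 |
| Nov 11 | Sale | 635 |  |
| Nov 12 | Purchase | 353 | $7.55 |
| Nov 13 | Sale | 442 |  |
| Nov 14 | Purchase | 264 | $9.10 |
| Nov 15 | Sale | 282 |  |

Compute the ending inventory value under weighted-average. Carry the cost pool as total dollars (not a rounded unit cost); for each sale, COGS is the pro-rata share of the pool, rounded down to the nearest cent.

After Nov 1: 169 on hand, pool $1,318.20 (≈ $7.8000 each)
After Nov 4: 375 on hand, pool $3,924.10 (≈ $10.4643 each)
After Nov 7: 576 on hand, pool $6,295.90 (≈ $10.9304 each)
After Nov 9: 708 on hand, pool $7,998.70 (≈ $11.2976 each)
After Nov 10: 879 on hand, pool $9,315.40 (≈ $10.5977 each)
Nov 11, sell 635: 635/879 × $9,315.40 → $6,729.55
After Nov 12: 597 on hand, pool $5,251.00 (≈ $8.7956 each)
Nov 13, sell 442: 442/597 × $5,251.00 → $3,887.67
After Nov 14: 419 on hand, pool $3,765.73 (≈ $8.9874 each)
Nov 15, sell 282: 282/419 × $3,765.73 → $2,534.45
Total COGS = $6,729.55 + $3,887.67 + $2,534.45 = $13,151.67
Ending inventory (cost pool remaining) = $1,231.28
Check: goods available $14,382.95 = COGS $13,151.67 + ending $1,231.28

Ending inventory = $1,231.28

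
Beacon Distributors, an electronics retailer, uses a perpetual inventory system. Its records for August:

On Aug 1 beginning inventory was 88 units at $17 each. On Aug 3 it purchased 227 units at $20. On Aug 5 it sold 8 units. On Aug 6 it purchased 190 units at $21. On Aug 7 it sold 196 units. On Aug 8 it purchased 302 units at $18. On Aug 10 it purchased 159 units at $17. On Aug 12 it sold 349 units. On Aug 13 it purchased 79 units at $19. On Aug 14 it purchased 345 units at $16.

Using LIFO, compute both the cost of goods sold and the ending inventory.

Aug 5, 8 sold [LIFO — newest first]: 8 @ $20 = $160
Aug 7, 196 sold [LIFO — newest first]: 190 @ $21 + 6 @ $20 = $4,110
Aug 12, 349 sold [LIFO — newest first]: 159 @ $17 + 190 @ $18 = $6,123
Total COGS = $160 + $4,110 + $6,123 = $10,393
Ending inventory: 88 @ $17 + 213 @ $20 + 112 @ $18 + 79 @ $19 + 345 @ $16 = $14,793
Check: goods available $25,186 = COGS $10,393 + ending $14,793

COGS = $10,393; ending inventory = $14,793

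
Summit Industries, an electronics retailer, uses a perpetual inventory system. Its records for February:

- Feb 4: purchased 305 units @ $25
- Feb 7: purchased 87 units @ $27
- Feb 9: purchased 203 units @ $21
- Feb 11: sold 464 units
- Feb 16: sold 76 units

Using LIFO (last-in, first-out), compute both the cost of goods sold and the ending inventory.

COGS = $12,862; ending inventory = $1,375

Feb 11, 464 sold [LIFO — newest first]: 203 @ $21 + 87 @ $27 + 174 @ $25 = $10,962
Feb 16, 76 sold [LIFO — newest first]: 76 @ $25 = $1,900
Total COGS = $10,962 + $1,900 = $12,862
Ending inventory: 55 @ $25 = $1,375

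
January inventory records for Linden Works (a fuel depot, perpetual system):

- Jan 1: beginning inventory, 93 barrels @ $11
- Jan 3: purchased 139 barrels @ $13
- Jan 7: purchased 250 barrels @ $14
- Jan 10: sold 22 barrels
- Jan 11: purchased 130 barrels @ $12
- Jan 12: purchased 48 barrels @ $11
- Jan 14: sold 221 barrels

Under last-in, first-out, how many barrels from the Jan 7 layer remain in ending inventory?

Jan 10, 22 sold [LIFO — newest first]: 22 @ $14 = $308
Jan 14, 221 sold [LIFO — newest first]: 48 @ $11 + 130 @ $12 + 43 @ $14 = $2,690
Total COGS = $308 + $2,690 = $2,998
Ending inventory: 93 @ $11 + 139 @ $13 + 185 @ $14 = $5,420

185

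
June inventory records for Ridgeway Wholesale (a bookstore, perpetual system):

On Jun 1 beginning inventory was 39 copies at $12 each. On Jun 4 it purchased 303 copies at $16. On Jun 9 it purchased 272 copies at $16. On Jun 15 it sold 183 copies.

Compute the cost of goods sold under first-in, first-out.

Jun 15, 183 sold [FIFO — oldest first]: 39 @ $12 + 144 @ $16 = $2,772
Ending inventory: 159 @ $16 + 272 @ $16 = $6,896
Check: goods available $9,668 = COGS $2,772 + ending $6,896

COGS = $2,772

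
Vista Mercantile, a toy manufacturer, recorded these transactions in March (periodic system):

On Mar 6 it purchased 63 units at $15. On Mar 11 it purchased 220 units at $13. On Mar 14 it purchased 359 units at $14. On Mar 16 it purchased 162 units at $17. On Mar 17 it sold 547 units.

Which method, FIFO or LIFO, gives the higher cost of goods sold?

LIFO

FIFO COGS: 63 @ $15 + 220 @ $13 + 264 @ $14 = $7,501
LIFO COGS: 162 @ $17 + 359 @ $14 + 26 @ $13 = $8,118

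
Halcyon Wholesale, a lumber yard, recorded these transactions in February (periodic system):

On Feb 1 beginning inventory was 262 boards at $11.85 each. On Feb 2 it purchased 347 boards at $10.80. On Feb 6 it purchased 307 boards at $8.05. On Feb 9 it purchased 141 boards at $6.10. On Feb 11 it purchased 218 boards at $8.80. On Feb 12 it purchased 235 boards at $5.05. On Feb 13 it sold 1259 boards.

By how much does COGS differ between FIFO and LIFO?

$1,646.80

FIFO COGS: 262 @ $11.85 + 347 @ $10.80 + 307 @ $8.05 + 141 @ $6.10 + 202 @ $8.80 = $11,961.35
LIFO COGS: 235 @ $5.05 + 218 @ $8.80 + 141 @ $6.10 + 307 @ $8.05 + 347 @ $10.80 + 11 @ $11.85 = $10,314.55
Difference = |$11,961.35 − $10,314.55| = $1,646.80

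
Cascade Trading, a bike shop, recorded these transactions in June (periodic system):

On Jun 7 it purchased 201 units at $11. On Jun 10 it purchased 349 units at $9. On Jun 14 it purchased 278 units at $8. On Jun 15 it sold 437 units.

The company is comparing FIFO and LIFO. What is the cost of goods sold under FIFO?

COGS = $4,335

FIFO COGS: 201 @ $11 + 236 @ $9 = $4,335
LIFO COGS: 278 @ $8 + 159 @ $9 = $3,655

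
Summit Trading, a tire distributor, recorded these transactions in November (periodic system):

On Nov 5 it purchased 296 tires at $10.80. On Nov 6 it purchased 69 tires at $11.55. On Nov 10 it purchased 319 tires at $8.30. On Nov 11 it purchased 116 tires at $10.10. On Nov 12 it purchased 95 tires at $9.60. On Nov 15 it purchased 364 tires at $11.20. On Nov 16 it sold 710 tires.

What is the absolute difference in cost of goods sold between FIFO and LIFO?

FIFO COGS: 296 @ $10.80 + 69 @ $11.55 + 319 @ $8.30 + 26 @ $10.10 = $6,904.05
LIFO COGS: 364 @ $11.20 + 95 @ $9.60 + 116 @ $10.10 + 135 @ $8.30 = $7,280.90
Difference = |$6,904.05 − $7,280.90| = $376.85

$376.85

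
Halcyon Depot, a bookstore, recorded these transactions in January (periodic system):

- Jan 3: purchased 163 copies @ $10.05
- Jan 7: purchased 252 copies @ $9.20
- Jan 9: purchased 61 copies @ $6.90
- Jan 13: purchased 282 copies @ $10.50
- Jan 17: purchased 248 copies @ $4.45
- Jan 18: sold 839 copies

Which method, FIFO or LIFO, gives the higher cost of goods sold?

FIFO

FIFO COGS: 163 @ $10.05 + 252 @ $9.20 + 61 @ $6.90 + 282 @ $10.50 + 81 @ $4.45 = $7,698.90
LIFO COGS: 248 @ $4.45 + 282 @ $10.50 + 61 @ $6.90 + 248 @ $9.20 = $6,767.10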